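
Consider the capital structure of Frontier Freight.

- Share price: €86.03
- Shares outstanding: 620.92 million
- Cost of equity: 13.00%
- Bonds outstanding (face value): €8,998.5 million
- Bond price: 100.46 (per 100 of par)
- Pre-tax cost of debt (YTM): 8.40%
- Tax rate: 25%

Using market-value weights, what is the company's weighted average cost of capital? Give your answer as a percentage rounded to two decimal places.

12.03%

Market value of equity E = 86.03 × 620.92m = 53417.7476m. Market value of debt D = 8998.5m × 100.46/100 = 9039.8931m.
Total capital V = 53417.7476 + 9039.8931 = 62457.6407.
Equity: weight = 53417.7476/62457.6407 = 0.8553; cost = 13%.
Bonds outstanding: weight = 9039.8931/62457.6407 = 0.1447; after-tax cost = 8.4% × (1 − 25%) = 6.3000%.
WACC = 0.8553 × 13.0000% + 0.1447 × 6.3000% = 12.0303%.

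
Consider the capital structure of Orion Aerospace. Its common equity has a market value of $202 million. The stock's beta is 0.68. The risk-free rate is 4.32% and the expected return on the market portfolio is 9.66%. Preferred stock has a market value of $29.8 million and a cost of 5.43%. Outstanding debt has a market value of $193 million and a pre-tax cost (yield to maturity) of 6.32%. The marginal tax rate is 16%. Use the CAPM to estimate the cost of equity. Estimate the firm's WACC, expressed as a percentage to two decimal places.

Market risk premium = 9.66% − 4.32% = 5.34%.
Cost of equity via CAPM: Re = 4.32% + 0.68 × 5.34% = 7.9512%.
Total capital V = 202 + 29.8 + 193 = 424.8.
Equity: weight = 202/424.8 = 0.4755; cost = 7.9512%.
Preferred: weight = 29.8/424.8 = 0.0702; cost = 5.43%.
Debt: weight = 193/424.8 = 0.4543; after-tax cost = 6.32% × (1 − 16%) = 5.3088%.
WACC = 0.4755 × 7.9512% + 0.0702 × 5.4300% + 0.4543 × 5.3088% = 6.5738%.

6.57%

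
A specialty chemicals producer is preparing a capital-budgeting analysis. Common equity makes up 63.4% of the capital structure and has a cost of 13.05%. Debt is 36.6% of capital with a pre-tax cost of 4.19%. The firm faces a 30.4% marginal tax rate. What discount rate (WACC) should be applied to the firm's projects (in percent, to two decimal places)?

After-tax cost of debt = 4.19% × (1 − 30.4%) = 2.9162%.
WACC = 0.634 × 13.0500% + 0.366 × 2.9162% = 9.3410%.

9.34%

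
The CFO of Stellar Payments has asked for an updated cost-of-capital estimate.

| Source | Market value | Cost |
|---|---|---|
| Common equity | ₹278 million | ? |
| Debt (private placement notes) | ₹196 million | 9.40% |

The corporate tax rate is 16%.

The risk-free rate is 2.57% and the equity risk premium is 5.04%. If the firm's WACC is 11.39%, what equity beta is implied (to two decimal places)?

2.24

Total capital V = 278 + 196 = 474.
Equity weight = 278/474 = 0.5865.
Private placement notes weight = 196/474 = 0.4135.
Debt contribution = 0.4135 × 9.4% × (1 − 16%) = 3.2650%.
Required equity contribution = 11.39% − 3.2650% = 8.1250%  ⇒  Re = 13.8534%.
CAPM: 13.8534% = 2.57% + β × 5.04%  ⇒  β = 2.2388.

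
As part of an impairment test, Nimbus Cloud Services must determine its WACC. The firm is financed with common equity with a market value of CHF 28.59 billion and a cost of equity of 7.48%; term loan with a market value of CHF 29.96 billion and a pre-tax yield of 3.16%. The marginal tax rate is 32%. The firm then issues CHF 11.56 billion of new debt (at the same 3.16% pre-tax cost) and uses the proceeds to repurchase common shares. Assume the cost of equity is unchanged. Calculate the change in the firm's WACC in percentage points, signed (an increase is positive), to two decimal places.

Current WACC:
Total capital V = 28.59 + 29.96 = 58.55.
Equity: weight = 28.59/58.55 = 0.4883; cost = 7.48%.
Term loan: weight = 29.96/58.55 = 0.5117; after-tax cost = 3.16% × (1 − 32%) = 2.1488%.
WACC = 0.4883 × 7.4800% + 0.5117 × 2.1488% = 4.7520%.
After the change:
Total capital V = 17.03 + 41.52 = 58.55.
Equity: weight = 17.03/58.55 = 0.2909; cost = 7.48%.
Term loan: weight = 41.52/58.55 = 0.7091; after-tax cost = 3.16% × (1 − 32%) = 2.1488%.
WACC = 0.2909 × 7.4800% + 0.7091 × 2.1488% = 3.6994%.
Change in WACC = 3.6994% − 4.7520% = -1.0526 pp.

-1.05 pp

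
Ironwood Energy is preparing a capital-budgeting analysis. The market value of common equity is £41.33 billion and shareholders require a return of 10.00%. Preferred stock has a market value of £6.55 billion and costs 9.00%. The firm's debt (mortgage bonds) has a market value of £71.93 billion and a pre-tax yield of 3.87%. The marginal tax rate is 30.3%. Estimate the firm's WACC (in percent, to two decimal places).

Total capital V = 41.33 + 6.55 + 71.93 = 119.81.
Equity: weight = 41.33/119.81 = 0.3450; cost = 10%.
Preferred: weight = 6.55/119.81 = 0.0547; cost = 9%.
Mortgage bonds: weight = 71.93/119.81 = 0.6004; after-tax cost = 3.87% × (1 − 30.3%) = 2.6974%.
WACC = 0.3450 × 10.0000% + 0.0547 × 9.0000% + 0.6004 × 2.6974% = 5.5611%.

5.56%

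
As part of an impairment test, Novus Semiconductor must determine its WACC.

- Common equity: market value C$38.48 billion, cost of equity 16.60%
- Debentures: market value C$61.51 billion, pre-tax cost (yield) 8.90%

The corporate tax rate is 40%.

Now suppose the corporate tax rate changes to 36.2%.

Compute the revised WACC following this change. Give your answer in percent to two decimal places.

9.88%

After the change:
Total capital V = 38.48 + 61.51 = 99.99.
Equity: weight = 38.48/99.99 = 0.3848; cost = 16.6%.
Debentures: weight = 61.51/99.99 = 0.6152; after-tax cost = 8.9% × (1 − 36.2%) = 5.6782%.
WACC = 0.3848 × 16.6000% + 0.6152 × 5.6782% = 9.8813%.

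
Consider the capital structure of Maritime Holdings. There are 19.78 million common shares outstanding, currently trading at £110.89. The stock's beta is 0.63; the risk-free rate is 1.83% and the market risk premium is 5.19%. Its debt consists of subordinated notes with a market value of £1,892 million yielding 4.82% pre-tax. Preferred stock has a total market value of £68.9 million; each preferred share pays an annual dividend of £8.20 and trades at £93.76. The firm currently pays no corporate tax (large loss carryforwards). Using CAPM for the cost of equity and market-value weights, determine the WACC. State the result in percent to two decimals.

Cost of equity via CAPM: Re = 1.83% + 0.63 × 5.19% = 5.0997%.
Cost of preferred: Rp = 8.2 / 93.76 = 8.7457%.
Market value of equity E = 110.89 × 19.78m = 2193.4042m.
Total capital V = 2193.4042 + 68.9 + 1892 = 4154.3042.
Equity: weight = 2193.4042/4154.3042 = 0.5280; cost = 5.0997%.
Preferred: weight = 68.9/4154.3042 = 0.0166; cost = 8.7457%.
Subordinated notes: weight = 1892/4154.3042 = 0.4554; after-tax cost = 4.82% × (1 − 0%) = 4.8200%.
WACC = 0.5280 × 5.0997% + 0.0166 × 8.7457% + 0.4554 × 4.8200% = 5.0328%.

5.03%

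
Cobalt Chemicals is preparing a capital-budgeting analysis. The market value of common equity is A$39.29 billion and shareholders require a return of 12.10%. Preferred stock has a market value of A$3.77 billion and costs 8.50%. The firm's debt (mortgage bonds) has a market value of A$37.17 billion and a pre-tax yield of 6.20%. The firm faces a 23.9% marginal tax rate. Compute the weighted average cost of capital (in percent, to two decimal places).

Total capital V = 39.29 + 3.77 + 37.17 = 80.23.
Equity: weight = 39.29/80.23 = 0.4897; cost = 12.1%.
Preferred: weight = 3.77/80.23 = 0.0470; cost = 8.5%.
Mortgage bonds: weight = 37.17/80.23 = 0.4633; after-tax cost = 6.2% × (1 − 23.9%) = 4.7182%.
WACC = 0.4897 × 12.1000% + 0.0470 × 8.5000% + 0.4633 × 4.7182% = 8.5109%.

8.51%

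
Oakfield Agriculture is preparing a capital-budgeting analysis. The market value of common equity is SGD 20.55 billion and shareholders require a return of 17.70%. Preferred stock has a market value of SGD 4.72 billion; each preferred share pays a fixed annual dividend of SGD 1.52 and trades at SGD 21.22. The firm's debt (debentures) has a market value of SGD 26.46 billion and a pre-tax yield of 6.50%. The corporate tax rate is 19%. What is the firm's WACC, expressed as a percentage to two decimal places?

Cost of preferred: Rp = 1.52 / 21.22 = 7.1631%.
Total capital V = 20.55 + 4.72 + 26.46 = 51.73.
Equity: weight = 20.55/51.73 = 0.3973; cost = 17.7%.
Preferred: weight = 4.72/51.73 = 0.0912; cost = 7.1631%.
Debentures: weight = 26.46/51.73 = 0.5115; after-tax cost = 6.5% × (1 − 19%) = 5.2650%.
WACC = 0.3973 × 17.7000% + 0.0912 × 7.1631% + 0.5115 × 5.2650% = 10.3781%.

10.38%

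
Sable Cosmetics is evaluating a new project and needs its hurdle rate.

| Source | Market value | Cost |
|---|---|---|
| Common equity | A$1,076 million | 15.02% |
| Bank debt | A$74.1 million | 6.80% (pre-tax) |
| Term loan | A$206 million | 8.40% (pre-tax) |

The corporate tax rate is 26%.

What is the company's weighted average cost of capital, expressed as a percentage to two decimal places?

Total capital V = 1076 + 74.1 + 206 = 1356.1.
Equity: weight = 1076/1356.1 = 0.7935; cost = 15.02%.
Bank debt: weight = 74.1/1356.1 = 0.0546; after-tax cost = 6.8% × (1 − 26%) = 5.0320%.
Term loan: weight = 206/1356.1 = 0.1519; after-tax cost = 8.4% × (1 − 26%) = 6.2160%.
WACC = 0.7935 × 15.0200% + 0.0546 × 5.0320% + 0.1519 × 6.2160% = 13.1369%.

13.14%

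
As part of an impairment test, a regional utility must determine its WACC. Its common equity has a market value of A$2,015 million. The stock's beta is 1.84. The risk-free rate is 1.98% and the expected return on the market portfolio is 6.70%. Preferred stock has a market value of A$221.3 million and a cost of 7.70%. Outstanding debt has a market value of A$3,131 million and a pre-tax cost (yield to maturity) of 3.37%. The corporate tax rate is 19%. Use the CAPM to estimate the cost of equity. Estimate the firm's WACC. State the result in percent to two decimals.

Market risk premium = 6.7% − 1.98% = 4.72%.
Cost of equity via CAPM: Re = 1.98% + 1.84 × 4.72% = 10.6648%.
Total capital V = 2015 + 221.3 + 3131 = 5367.3.
Equity: weight = 2015/5367.3 = 0.3754; cost = 10.6648%.
Preferred: weight = 221.3/5367.3 = 0.0412; cost = 7.7%.
Debt: weight = 3131/5367.3 = 0.5833; after-tax cost = 3.37% × (1 − 19%) = 2.7297%.
WACC = 0.3754 × 10.6648% + 0.0412 × 7.7000% + 0.5833 × 2.7297% = 5.9136%.

5.91%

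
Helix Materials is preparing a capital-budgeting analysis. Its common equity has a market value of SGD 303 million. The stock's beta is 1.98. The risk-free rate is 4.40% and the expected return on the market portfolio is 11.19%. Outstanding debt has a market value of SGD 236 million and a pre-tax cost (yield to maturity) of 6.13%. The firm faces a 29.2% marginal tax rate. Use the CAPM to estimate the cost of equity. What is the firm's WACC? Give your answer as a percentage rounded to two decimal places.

Market risk premium = 11.19% − 4.4% = 6.79%.
Cost of equity via CAPM: Re = 4.4% + 1.98 × 6.79% = 17.8442%.
Total capital V = 303 + 236 = 539.
Equity: weight = 303/539 = 0.5622; cost = 17.8442%.
Debt: weight = 236/539 = 0.4378; after-tax cost = 6.13% × (1 − 29.2%) = 4.3400%.
WACC = 0.5622 × 17.8442% + 0.4378 × 4.3400% = 11.9314%.

11.93%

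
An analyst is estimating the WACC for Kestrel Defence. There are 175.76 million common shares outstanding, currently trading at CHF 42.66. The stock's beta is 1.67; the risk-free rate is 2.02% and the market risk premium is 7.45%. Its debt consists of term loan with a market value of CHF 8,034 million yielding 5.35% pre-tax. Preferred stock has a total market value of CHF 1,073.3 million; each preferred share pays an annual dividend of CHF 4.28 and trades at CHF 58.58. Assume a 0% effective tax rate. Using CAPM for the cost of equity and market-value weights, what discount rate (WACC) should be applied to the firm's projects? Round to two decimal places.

Cost of equity via CAPM: Re = 2.02% + 1.67 × 7.45% = 14.4615%.
Cost of preferred: Rp = 4.28 / 58.58 = 7.3062%.
Market value of equity E = 42.66 × 175.76m = 7497.9216m.
Total capital V = 7497.9216 + 1073.3 + 8034 = 16605.2216.
Equity: weight = 7497.9216/16605.2216 = 0.4515; cost = 14.4615%.
Preferred: weight = 1073.3/16605.2216 = 0.0646; cost = 7.3062%.
Term loan: weight = 8034/16605.2216 = 0.4838; after-tax cost = 5.35% × (1 − 0%) = 5.3500%.
WACC = 0.4515 × 14.4615% + 0.0646 × 7.3062% + 0.4838 × 5.3500% = 9.5906%.

9.59%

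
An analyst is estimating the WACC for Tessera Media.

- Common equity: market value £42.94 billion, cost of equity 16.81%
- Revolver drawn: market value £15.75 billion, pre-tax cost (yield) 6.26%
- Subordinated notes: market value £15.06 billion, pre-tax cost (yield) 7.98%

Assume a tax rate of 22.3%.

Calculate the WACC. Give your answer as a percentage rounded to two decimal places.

Total capital V = 42.94 + 15.75 + 15.06 = 73.75.
Equity: weight = 42.94/73.75 = 0.5822; cost = 16.81%.
Revolver drawn: weight = 15.75/73.75 = 0.2136; after-tax cost = 6.26% × (1 − 22.3%) = 4.8640%.
Subordinated notes: weight = 15.06/73.75 = 0.2042; after-tax cost = 7.98% × (1 − 22.3%) = 6.2005%.
WACC = 0.5822 × 16.8100% + 0.2136 × 4.8640% + 0.2042 × 6.2005% = 12.0923%.

12.09%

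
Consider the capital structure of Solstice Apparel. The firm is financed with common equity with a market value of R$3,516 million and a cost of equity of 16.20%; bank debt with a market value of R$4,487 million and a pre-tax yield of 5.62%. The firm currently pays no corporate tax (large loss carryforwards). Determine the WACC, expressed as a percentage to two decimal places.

10.27%

Total capital V = 3516 + 4487 = 8003.
Equity: weight = 3516/8003 = 0.4393; cost = 16.2%.
Bank debt: weight = 4487/8003 = 0.5607; after-tax cost = 5.62% × (1 − 0%) = 5.6200%.
WACC = 0.4393 × 16.2000% + 0.5607 × 5.6200% = 10.2682%.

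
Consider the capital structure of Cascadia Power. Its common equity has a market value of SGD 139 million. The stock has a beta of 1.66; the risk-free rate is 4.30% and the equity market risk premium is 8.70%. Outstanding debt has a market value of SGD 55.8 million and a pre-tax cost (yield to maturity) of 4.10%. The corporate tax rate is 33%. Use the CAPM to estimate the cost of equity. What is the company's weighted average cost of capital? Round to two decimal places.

Cost of equity via CAPM: Re = 4.3% + 1.66 × 8.7% = 18.7420%.
Total capital V = 139 + 55.8 = 194.8.
Equity: weight = 139/194.8 = 0.7136; cost = 18.742%.
Debt: weight = 55.8/194.8 = 0.2864; after-tax cost = 4.1% × (1 − 33%) = 2.7470%.
WACC = 0.7136 × 18.7420% + 0.2864 × 2.7470% = 14.1603%.

14.16%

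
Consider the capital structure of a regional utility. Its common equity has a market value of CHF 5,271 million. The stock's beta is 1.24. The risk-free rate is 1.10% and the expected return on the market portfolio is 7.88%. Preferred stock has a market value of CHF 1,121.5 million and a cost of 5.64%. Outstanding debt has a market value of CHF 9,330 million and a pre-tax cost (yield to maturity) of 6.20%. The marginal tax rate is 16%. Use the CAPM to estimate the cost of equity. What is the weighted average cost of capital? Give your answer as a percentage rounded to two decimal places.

Market risk premium = 7.88% − 1.1% = 6.78%.
Cost of equity via CAPM: Re = 1.1% + 1.24 × 6.78% = 9.5072%.
Total capital V = 5271 + 1121.5 + 9330 = 15722.5.
Equity: weight = 5271/15722.5 = 0.3353; cost = 9.5072%.
Preferred: weight = 1121.5/15722.5 = 0.0713; cost = 5.64%.
Debt: weight = 9330/15722.5 = 0.5934; after-tax cost = 6.2% × (1 − 16%) = 5.2080%.
WACC = 0.3353 × 9.5072% + 0.0713 × 5.6400% + 0.5934 × 5.2080% = 6.6801%.

6.68%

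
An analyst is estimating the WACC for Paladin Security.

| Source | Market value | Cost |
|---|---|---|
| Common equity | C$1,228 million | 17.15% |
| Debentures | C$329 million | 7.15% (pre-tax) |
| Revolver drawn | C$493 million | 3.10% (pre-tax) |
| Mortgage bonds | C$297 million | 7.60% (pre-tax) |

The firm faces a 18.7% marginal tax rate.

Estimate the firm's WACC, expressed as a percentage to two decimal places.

Total capital V = 1228 + 329 + 493 + 297 = 2347.
Equity: weight = 1228/2347 = 0.5232; cost = 17.15%.
Debentures: weight = 329/2347 = 0.1402; after-tax cost = 7.15% × (1 − 18.7%) = 5.8129%.
Revolver drawn: weight = 493/2347 = 0.2101; after-tax cost = 3.1% × (1 − 18.7%) = 2.5203%.
Mortgage bonds: weight = 297/2347 = 0.1265; after-tax cost = 7.6% × (1 − 18.7%) = 6.1788%.
WACC = 0.5232 × 17.1500% + 0.1402 × 5.8129% + 0.2101 × 2.5203% + 0.1265 × 6.1788% = 11.0994%.

11.10%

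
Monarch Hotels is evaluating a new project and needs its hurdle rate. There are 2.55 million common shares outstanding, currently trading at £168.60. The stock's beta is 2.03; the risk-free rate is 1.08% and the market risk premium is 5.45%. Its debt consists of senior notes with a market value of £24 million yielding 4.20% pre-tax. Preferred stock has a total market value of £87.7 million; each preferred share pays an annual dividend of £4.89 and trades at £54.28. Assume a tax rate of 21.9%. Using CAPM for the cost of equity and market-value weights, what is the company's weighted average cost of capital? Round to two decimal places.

11.24%

Cost of equity via CAPM: Re = 1.08% + 2.03 × 5.45% = 12.1435%.
Cost of preferred: Rp = 4.89 / 54.28 = 9.0088%.
Market value of equity E = 168.6 × 2.55m = 429.93m.
Total capital V = 429.93 + 87.7 + 24 = 541.63.
Equity: weight = 429.93/541.63 = 0.7938; cost = 12.1435%.
Preferred: weight = 87.7/541.63 = 0.1619; cost = 9.0088%.
Senior notes: weight = 24/541.63 = 0.0443; after-tax cost = 4.2% × (1 − 21.9%) = 3.2802%.
WACC = 0.7938 × 12.1435% + 0.1619 × 9.0088% + 0.0443 × 3.2802% = 11.2432%.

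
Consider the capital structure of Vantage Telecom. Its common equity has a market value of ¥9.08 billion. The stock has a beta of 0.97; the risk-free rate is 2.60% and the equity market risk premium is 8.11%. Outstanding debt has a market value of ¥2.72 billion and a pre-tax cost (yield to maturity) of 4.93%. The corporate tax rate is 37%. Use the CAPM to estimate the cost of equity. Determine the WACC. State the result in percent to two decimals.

8.77%

Cost of equity via CAPM: Re = 2.6% + 0.97 × 8.11% = 10.4667%.
Total capital V = 9.08 + 2.72 = 11.8.
Equity: weight = 9.08/11.8 = 0.7695; cost = 10.4667%.
Debt: weight = 2.72/11.8 = 0.2305; after-tax cost = 4.93% × (1 − 37%) = 3.1059%.
WACC = 0.7695 × 10.4667% + 0.2305 × 3.1059% = 8.7700%.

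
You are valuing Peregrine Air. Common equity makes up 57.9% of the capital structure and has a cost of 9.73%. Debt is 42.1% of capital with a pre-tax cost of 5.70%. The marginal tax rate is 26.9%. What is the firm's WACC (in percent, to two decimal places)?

After-tax cost of debt = 5.7% × (1 − 26.9%) = 4.1667%.
WACC = 0.579 × 9.7300% + 0.421 × 4.1667% = 7.3879%.

7.39%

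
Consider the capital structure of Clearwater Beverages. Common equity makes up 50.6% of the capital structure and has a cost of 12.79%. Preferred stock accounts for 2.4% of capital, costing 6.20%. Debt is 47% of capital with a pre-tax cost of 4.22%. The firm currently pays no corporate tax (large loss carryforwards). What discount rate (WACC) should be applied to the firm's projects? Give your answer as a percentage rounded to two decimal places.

After-tax cost of debt = 4.22% × (1 − 0%) = 4.2200%.
WACC = 0.506 × 12.7900% + 0.024 × 6.2000% + 0.470 × 4.2200% = 8.6039%.

8.60%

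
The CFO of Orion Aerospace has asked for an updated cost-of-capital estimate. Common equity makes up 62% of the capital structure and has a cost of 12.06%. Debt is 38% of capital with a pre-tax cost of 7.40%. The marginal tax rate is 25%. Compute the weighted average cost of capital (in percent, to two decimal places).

9.59%

After-tax cost of debt = 7.4% × (1 − 25%) = 5.5500%.
WACC = 0.620 × 12.0600% + 0.380 × 5.5500% = 9.5862%.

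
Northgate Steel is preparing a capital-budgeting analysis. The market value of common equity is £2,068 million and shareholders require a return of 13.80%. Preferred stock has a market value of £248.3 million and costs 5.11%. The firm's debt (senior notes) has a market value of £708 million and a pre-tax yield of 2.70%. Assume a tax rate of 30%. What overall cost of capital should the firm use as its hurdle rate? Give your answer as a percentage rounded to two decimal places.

10.30%

Total capital V = 2068 + 248.3 + 708 = 3024.3.
Equity: weight = 2068/3024.3 = 0.6838; cost = 13.8%.
Preferred: weight = 248.3/3024.3 = 0.0821; cost = 5.11%.
Senior notes: weight = 708/3024.3 = 0.2341; after-tax cost = 2.7% × (1 − 30%) = 1.8900%.
WACC = 0.6838 × 13.8000% + 0.0821 × 5.1100% + 0.2341 × 1.8900% = 10.2984%.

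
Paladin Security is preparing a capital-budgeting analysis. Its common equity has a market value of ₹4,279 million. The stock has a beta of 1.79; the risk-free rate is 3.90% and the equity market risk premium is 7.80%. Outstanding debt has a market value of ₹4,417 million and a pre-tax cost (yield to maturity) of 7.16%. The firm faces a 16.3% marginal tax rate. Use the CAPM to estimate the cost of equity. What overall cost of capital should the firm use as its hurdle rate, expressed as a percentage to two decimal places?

Cost of equity via CAPM: Re = 3.9% + 1.79 × 7.8% = 17.8620%.
Total capital V = 4279 + 4417 = 8696.
Equity: weight = 4279/8696 = 0.4921; cost = 17.862%.
Debt: weight = 4417/8696 = 0.5079; after-tax cost = 7.16% × (1 − 16.3%) = 5.9929%.
WACC = 0.4921 × 17.8620% + 0.5079 × 5.9929% = 11.8333%.

11.83%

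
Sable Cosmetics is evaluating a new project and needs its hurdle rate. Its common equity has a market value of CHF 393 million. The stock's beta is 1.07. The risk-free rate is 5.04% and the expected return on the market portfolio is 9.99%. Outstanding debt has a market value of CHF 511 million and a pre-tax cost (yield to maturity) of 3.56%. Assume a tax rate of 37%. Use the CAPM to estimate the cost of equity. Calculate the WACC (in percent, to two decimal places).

5.76%

Market risk premium = 9.99% − 5.04% = 4.95%.
Cost of equity via CAPM: Re = 5.04% + 1.07 × 4.95% = 10.3365%.
Total capital V = 393 + 511 = 904.
Equity: weight = 393/904 = 0.4347; cost = 10.3365%.
Debt: weight = 511/904 = 0.5653; after-tax cost = 3.56% × (1 − 37%) = 2.2428%.
WACC = 0.4347 × 10.3365% + 0.5653 × 2.2428% = 5.7614%.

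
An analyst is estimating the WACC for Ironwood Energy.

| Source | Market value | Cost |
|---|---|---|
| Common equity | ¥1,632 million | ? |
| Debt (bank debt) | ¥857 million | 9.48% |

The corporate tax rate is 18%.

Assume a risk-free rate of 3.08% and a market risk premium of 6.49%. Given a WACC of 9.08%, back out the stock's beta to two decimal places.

1.03

Total capital V = 1632 + 857 = 2489.
Equity weight = 1632/2489 = 0.6557.
Bank debt weight = 857/2489 = 0.3443.
Debt contribution = 0.3443 × 9.48% × (1 − 18%) = 2.6766%.
Required equity contribution = 9.08% − 2.6766% = 6.4034%  ⇒  Re = 9.7660%.
CAPM: 9.7660% = 3.08% + β × 6.49%  ⇒  β = 1.0302.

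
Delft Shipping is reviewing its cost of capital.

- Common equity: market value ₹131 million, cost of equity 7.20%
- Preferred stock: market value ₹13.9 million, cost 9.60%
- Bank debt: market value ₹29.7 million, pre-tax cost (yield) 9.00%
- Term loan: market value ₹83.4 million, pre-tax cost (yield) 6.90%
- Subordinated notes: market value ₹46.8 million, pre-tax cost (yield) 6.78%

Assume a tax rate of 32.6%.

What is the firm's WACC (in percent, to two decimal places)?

6.10%

Total capital V = 131 + 13.9 + 29.7 + 83.4 + 46.8 = 304.8.
Equity: weight = 131/304.8 = 0.4298; cost = 7.2%.
Preferred: weight = 13.9/304.8 = 0.0456; cost = 9.6%.
Bank debt: weight = 29.7/304.8 = 0.0974; after-tax cost = 9% × (1 − 32.6%) = 6.0660%.
Term loan: weight = 83.4/304.8 = 0.2736; after-tax cost = 6.9% × (1 − 32.6%) = 4.6506%.
Subordinated notes: weight = 46.8/304.8 = 0.1535; after-tax cost = 6.78% × (1 − 32.6%) = 4.5697%.
WACC = 0.4298 × 7.2000% + 0.0456 × 9.6000% + 0.0974 × 6.0660% + 0.2736 × 4.6506% + 0.1535 × 4.5697% = 6.0975%.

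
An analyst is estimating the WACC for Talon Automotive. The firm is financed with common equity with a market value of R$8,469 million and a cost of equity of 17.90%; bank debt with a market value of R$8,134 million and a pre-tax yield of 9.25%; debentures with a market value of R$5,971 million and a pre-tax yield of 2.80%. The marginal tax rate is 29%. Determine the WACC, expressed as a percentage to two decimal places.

9.61%

Total capital V = 8469 + 8134 + 5971 = 22574.
Equity: weight = 8469/22574 = 0.3752; cost = 17.9%.
Bank debt: weight = 8134/22574 = 0.3603; after-tax cost = 9.25% × (1 − 29%) = 6.5675%.
Debentures: weight = 5971/22574 = 0.2645; after-tax cost = 2.8% × (1 − 29%) = 1.9880%.
WACC = 0.3752 × 17.9000% + 0.3603 × 6.5675% + 0.2645 × 1.9880% = 9.6078%.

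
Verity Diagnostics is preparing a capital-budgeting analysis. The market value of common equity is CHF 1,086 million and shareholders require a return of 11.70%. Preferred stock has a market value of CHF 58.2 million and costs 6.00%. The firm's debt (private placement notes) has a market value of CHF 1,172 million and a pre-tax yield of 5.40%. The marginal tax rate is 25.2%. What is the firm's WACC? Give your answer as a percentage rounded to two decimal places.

7.68%

Total capital V = 1086 + 58.2 + 1172 = 2316.2.
Equity: weight = 1086/2316.2 = 0.4689; cost = 11.7%.
Preferred: weight = 58.2/2316.2 = 0.0251; cost = 6%.
Private placement notes: weight = 1172/2316.2 = 0.5060; after-tax cost = 5.4% × (1 − 25.2%) = 4.0392%.
WACC = 0.4689 × 11.7000% + 0.0251 × 6.0000% + 0.5060 × 4.0392% = 7.6804%.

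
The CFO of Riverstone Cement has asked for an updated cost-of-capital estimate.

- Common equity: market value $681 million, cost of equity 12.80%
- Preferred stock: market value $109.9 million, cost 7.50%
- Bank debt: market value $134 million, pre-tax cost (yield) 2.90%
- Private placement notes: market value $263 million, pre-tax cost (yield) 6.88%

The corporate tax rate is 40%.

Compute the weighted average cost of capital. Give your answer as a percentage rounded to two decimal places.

Total capital V = 681 + 109.9 + 134 + 263 = 1187.9.
Equity: weight = 681/1187.9 = 0.5733; cost = 12.8%.
Preferred: weight = 109.9/1187.9 = 0.0925; cost = 7.5%.
Bank debt: weight = 134/1187.9 = 0.1128; after-tax cost = 2.9% × (1 − 40%) = 1.7400%.
Private placement notes: weight = 263/1187.9 = 0.2214; after-tax cost = 6.88% × (1 − 40%) = 4.1280%.
WACC = 0.5733 × 12.8000% + 0.0925 × 7.5000% + 0.1128 × 1.7400% + 0.2214 × 4.1280% = 9.1421%.

9.14%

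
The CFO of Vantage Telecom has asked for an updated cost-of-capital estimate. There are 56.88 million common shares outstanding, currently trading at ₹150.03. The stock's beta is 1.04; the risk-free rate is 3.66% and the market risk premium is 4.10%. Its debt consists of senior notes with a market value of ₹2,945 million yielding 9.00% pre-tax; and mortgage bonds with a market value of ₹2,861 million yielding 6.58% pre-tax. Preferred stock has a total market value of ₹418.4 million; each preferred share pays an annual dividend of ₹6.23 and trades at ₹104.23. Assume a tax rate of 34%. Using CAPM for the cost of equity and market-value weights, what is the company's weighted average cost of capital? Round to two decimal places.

Cost of equity via CAPM: Re = 3.66% + 1.04 × 4.1% = 7.9240%.
Cost of preferred: Rp = 6.23 / 104.23 = 5.9772%.
Market value of equity E = 150.03 × 56.88m = 8533.7064m.
Total capital V = 8533.7064 + 418.4 + 2945 + 2861 = 14758.1064.
Equity: weight = 8533.7064/14758.1064 = 0.5782; cost = 7.924%.
Preferred: weight = 418.4/14758.1064 = 0.0284; cost = 5.9772%.
Senior notes: weight = 2945/14758.1064 = 0.1996; after-tax cost = 9% × (1 − 34%) = 5.9400%.
Mortgage bonds: weight = 2861/14758.1064 = 0.1939; after-tax cost = 6.58% × (1 − 34%) = 4.3428%.
WACC = 0.5782 × 7.9240% + 0.0284 × 5.9772% + 0.1996 × 5.9400% + 0.1939 × 4.3428% = 6.7786%.

6.78%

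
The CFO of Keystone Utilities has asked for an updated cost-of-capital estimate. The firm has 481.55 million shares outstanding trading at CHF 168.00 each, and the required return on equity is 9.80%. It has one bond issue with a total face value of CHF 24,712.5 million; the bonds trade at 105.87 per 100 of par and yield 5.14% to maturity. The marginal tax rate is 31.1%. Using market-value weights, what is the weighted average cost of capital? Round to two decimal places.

8.27%

Market value of equity E = 168.0 × 481.55m = 80900.4m. Market value of debt D = 24712.5m × 105.87/100 = 26163.12375m.
Total capital V = 80900.4 + 26163.12375 = 107063.52375.
Equity: weight = 80900.4/107063.52375 = 0.7556; cost = 9.8%.
Bonds outstanding: weight = 26163.12375/107063.52375 = 0.2444; after-tax cost = 5.14% × (1 − 31.1%) = 3.5415%.
WACC = 0.7556 × 9.8000% + 0.2444 × 3.5415% = 8.2706%.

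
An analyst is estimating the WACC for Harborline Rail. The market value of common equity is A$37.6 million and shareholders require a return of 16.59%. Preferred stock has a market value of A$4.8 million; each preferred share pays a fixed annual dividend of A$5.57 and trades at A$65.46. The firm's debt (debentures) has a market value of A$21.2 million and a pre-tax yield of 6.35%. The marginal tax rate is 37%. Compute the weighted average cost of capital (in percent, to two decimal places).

11.78%

Cost of preferred: Rp = 5.57 / 65.46 = 8.5090%.
Total capital V = 37.6 + 4.8 + 21.2 = 63.6.
Equity: weight = 37.6/63.6 = 0.5912; cost = 16.59%.
Preferred: weight = 4.8/63.6 = 0.0755; cost = 8.509%.
Debentures: weight = 21.2/63.6 = 0.3333; after-tax cost = 6.35% × (1 − 37%) = 4.0005%.
WACC = 0.5912 × 16.5900% + 0.0755 × 8.5090% + 0.3333 × 4.0005% = 11.7836%.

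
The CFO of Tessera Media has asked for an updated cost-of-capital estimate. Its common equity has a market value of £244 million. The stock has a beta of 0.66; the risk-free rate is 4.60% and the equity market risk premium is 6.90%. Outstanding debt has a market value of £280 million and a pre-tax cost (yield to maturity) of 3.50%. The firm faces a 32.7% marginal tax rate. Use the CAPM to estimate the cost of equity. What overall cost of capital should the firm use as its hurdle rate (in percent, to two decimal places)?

5.52%

Cost of equity via CAPM: Re = 4.6% + 0.66 × 6.9% = 9.1540%.
Total capital V = 244 + 280 = 524.
Equity: weight = 244/524 = 0.4656; cost = 9.154%.
Debt: weight = 280/524 = 0.5344; after-tax cost = 3.5% × (1 − 32.7%) = 2.3555%.
WACC = 0.4656 × 9.1540% + 0.5344 × 2.3555% = 5.5212%.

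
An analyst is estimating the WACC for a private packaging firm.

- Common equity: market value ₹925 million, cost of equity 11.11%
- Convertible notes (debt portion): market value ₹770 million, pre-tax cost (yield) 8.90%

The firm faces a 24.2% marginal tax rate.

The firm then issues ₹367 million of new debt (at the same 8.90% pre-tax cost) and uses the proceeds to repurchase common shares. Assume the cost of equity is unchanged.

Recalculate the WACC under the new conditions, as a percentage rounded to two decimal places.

After the change:
Total capital V = 558 + 1137 = 1695.
Equity: weight = 558/1695 = 0.3292; cost = 11.11%.
Convertible notes (debt portion): weight = 1137/1695 = 0.6708; after-tax cost = 8.9% × (1 − 24.2%) = 6.7462%.
WACC = 0.3292 × 11.1100% + 0.6708 × 6.7462% = 8.1828%.

8.18%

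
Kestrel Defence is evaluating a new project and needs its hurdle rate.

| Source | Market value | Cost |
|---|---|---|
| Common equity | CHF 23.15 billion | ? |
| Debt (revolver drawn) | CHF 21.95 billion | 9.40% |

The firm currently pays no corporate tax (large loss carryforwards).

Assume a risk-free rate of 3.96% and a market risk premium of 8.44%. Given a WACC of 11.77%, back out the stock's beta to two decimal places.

Total capital V = 23.15 + 21.95 = 45.1.
Equity weight = 23.15/45.1 = 0.5133.
Revolver drawn weight = 21.95/45.1 = 0.4867.
Debt contribution = 0.4867 × 9.4% × (1 − 0%) = 4.5749%.
Required equity contribution = 11.77% − 4.5749% = 7.1951%  ⇒  Re = 14.0171%.
CAPM: 14.0171% = 3.96% + β × 8.44%  ⇒  β = 1.1916.

1.19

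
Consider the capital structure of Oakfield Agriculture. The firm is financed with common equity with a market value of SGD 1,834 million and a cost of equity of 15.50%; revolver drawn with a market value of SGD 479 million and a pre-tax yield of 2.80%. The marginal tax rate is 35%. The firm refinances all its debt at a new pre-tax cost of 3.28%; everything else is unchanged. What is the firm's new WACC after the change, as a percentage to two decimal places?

12.73%

After the change:
Total capital V = 1834 + 479 = 2313.
Equity: weight = 1834/2313 = 0.7929; cost = 15.5%.
Revolver drawn: weight = 479/2313 = 0.2071; after-tax cost = 3.28% × (1 − 35%) = 2.1320%.
WACC = 0.7929 × 15.5000% + 0.2071 × 2.1320% = 12.7316%.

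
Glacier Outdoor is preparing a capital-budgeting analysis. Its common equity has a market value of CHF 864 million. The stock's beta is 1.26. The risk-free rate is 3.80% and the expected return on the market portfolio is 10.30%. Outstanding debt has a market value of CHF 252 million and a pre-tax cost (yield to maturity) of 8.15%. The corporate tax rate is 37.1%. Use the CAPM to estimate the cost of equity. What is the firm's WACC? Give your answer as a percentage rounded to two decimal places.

10.44%

Market risk premium = 10.3% − 3.8% = 6.5%.
Cost of equity via CAPM: Re = 3.8% + 1.26 × 6.5% = 11.9900%.
Total capital V = 864 + 252 = 1116.
Equity: weight = 864/1116 = 0.7742; cost = 11.99%.
Debt: weight = 252/1116 = 0.2258; after-tax cost = 8.15% × (1 − 37.1%) = 5.1264%.
WACC = 0.7742 × 11.9900% + 0.2258 × 5.1264% = 10.4401%.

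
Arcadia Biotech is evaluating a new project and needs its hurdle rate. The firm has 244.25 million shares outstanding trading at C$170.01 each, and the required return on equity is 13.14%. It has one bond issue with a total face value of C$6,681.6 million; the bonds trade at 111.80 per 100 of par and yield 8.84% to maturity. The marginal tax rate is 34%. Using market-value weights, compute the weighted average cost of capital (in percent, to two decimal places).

12.03%

Market value of equity E = 170.01 × 244.25m = 41524.9425m. Market value of debt D = 6681.6m × 111.8/100 = 7470.0288m.
Total capital V = 41524.9425 + 7470.0288 = 48994.9713.
Equity: weight = 41524.9425/48994.9713 = 0.8475; cost = 13.14%.
Bonds outstanding: weight = 7470.0288/48994.9713 = 0.1525; after-tax cost = 8.84% × (1 − 34%) = 5.8344%.
WACC = 0.8475 × 13.1400% + 0.1525 × 5.8344% = 12.0262%.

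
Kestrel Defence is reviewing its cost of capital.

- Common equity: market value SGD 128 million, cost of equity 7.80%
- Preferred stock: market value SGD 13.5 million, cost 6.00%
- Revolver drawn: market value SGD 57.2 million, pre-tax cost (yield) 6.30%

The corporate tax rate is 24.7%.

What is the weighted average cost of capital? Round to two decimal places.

6.80%

Total capital V = 128 + 13.5 + 57.2 = 198.7.
Equity: weight = 128/198.7 = 0.6442; cost = 7.8%.
Preferred: weight = 13.5/198.7 = 0.0679; cost = 6%.
Revolver drawn: weight = 57.2/198.7 = 0.2879; after-tax cost = 6.3% × (1 − 24.7%) = 4.7439%.
WACC = 0.6442 × 7.8000% + 0.0679 × 6.0000% + 0.2879 × 4.7439% = 6.7979%.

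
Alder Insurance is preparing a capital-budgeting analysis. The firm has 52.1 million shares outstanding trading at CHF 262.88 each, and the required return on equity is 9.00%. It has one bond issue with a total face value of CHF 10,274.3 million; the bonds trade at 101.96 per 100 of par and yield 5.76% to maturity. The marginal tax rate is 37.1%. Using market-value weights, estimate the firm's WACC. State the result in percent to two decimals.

Market value of equity E = 262.88 × 52.1m = 13696.048m. Market value of debt D = 10274.3m × 101.96/100 = 10475.67628m.
Total capital V = 13696.048 + 10475.67628 = 24171.72428.
Equity: weight = 13696.048/24171.72428 = 0.5666; cost = 9%.
Bonds outstanding: weight = 10475.67628/24171.72428 = 0.4334; after-tax cost = 5.76% × (1 − 37.1%) = 3.6230%.
WACC = 0.5666 × 9.0000% + 0.4334 × 3.6230% = 6.6697%.

6.67%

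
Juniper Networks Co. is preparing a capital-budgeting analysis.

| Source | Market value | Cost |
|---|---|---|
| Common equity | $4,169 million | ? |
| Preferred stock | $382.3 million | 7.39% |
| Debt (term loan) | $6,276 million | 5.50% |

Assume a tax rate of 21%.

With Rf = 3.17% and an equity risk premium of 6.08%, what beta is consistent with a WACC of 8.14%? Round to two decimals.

1.77

Total capital V = 4169 + 382.3 + 6276 = 10827.3.
Equity weight = 4169/10827.3 = 0.3850.
Preferred weight = 382.3/10827.3 = 0.0353.
Term loan weight = 6276/10827.3 = 0.5796.
Debt contribution = 0.5796 × 5.5% × (1 − 21%) = 2.5186%.
Preferred contribution = 0.0353 × 7.39% = 0.2609%.
Required equity contribution = 8.14% − 2.7795% = 5.3605%  ⇒  Re = 13.9218%.
CAPM: 13.9218% = 3.17% + β × 6.08%  ⇒  β = 1.7684.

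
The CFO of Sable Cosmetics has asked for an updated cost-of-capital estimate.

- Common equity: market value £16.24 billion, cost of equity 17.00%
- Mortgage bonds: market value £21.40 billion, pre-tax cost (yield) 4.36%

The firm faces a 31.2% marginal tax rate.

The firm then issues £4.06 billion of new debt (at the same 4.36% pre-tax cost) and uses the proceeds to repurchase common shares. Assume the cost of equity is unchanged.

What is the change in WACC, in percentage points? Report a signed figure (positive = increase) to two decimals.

-1.51 pp

Current WACC:
Total capital V = 16.24 + 21.4 = 37.64.
Equity: weight = 16.24/37.64 = 0.4315; cost = 17%.
Mortgage bonds: weight = 21.4/37.64 = 0.5685; after-tax cost = 4.36% × (1 − 31.2%) = 2.9997%.
WACC = 0.4315 × 17.0000% + 0.5685 × 2.9997% = 9.0402%.
After the change:
Total capital V = 12.18 + 25.46 = 37.64.
Equity: weight = 12.18/37.64 = 0.3236; cost = 17%.
Mortgage bonds: weight = 25.46/37.64 = 0.6764; after-tax cost = 4.36% × (1 − 31.2%) = 2.9997%.
WACC = 0.3236 × 17.0000% + 0.6764 × 2.9997% = 7.5301%.
Change in WACC = 7.5301% − 9.0402% = -1.5101 pp.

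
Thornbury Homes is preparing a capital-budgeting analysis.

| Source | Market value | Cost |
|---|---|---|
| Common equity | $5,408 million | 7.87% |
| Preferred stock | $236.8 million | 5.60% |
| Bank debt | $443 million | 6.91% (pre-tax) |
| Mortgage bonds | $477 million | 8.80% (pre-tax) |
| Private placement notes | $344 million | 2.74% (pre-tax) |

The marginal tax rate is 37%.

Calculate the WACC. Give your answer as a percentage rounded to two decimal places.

7.10%

Total capital V = 5408 + 236.8 + 443 + 477 + 344 = 6908.8.
Equity: weight = 5408/6908.8 = 0.7828; cost = 7.87%.
Preferred: weight = 236.8/6908.8 = 0.0343; cost = 5.6%.
Bank debt: weight = 443/6908.8 = 0.0641; after-tax cost = 6.91% × (1 − 37%) = 4.3533%.
Mortgage bonds: weight = 477/6908.8 = 0.0690; after-tax cost = 8.8% × (1 − 37%) = 5.5440%.
Private placement notes: weight = 344/6908.8 = 0.0498; after-tax cost = 2.74% × (1 − 37%) = 1.7262%.
WACC = 0.7828 × 7.8700% + 0.0343 × 5.6000% + 0.0641 × 4.3533% + 0.0690 × 5.5440% + 0.0498 × 1.7262% = 7.1002%.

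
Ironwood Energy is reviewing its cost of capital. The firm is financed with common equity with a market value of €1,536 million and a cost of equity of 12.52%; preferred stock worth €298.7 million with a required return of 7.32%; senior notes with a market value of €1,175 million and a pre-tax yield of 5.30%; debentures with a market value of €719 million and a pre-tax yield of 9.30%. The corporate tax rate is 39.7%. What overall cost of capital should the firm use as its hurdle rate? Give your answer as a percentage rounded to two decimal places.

Total capital V = 1536 + 298.7 + 1175 + 719 = 3728.7.
Equity: weight = 1536/3728.7 = 0.4119; cost = 12.52%.
Preferred: weight = 298.7/3728.7 = 0.0801; cost = 7.32%.
Senior notes: weight = 1175/3728.7 = 0.3151; after-tax cost = 5.3% × (1 − 39.7%) = 3.1959%.
Debentures: weight = 719/3728.7 = 0.1928; after-tax cost = 9.3% × (1 − 39.7%) = 5.6079%.
WACC = 0.4119 × 12.5200% + 0.0801 × 7.3200% + 0.3151 × 3.1959% + 0.1928 × 5.6079% = 7.8323%.

7.83%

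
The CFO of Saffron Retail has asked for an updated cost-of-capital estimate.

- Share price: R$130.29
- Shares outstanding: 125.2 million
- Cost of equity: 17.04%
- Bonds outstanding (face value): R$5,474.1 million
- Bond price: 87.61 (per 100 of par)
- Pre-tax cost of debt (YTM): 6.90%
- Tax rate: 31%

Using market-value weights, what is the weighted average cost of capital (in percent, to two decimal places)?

Market value of equity E = 130.29 × 125.2m = 16312.308m. Market value of debt D = 5474.1m × 87.61/100 = 4795.85901m.
Total capital V = 16312.308 + 4795.85901 = 21108.16701.
Equity: weight = 16312.308/21108.16701 = 0.7728; cost = 17.04%.
Bonds outstanding: weight = 4795.85901/21108.16701 = 0.2272; after-tax cost = 6.9% × (1 − 31%) = 4.7610%.
WACC = 0.7728 × 17.0400% + 0.2272 × 4.7610% = 14.2502%.

14.25%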